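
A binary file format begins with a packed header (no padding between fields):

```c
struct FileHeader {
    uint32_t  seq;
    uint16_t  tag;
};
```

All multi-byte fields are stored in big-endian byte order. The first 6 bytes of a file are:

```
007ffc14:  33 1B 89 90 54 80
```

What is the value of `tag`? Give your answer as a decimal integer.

21632

`tag` follows `seq` (4 bytes), so it starts at byte offset 4 and occupies 2 bytes.
Bytes at offsets 4..5: 54 80.
Big-endian stores the most-significant byte at the lowest address.
The bytes are already most-significant first: 0x5480.
0x5480 = 21632.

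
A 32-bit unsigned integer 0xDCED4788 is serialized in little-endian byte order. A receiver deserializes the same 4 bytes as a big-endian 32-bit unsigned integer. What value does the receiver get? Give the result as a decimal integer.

2286415324

Stored little-endian, the bytes at ascending addresses are 88 47 ED DC.
Read back as big-endian, the last byte is least significant, giving 0x8847EDDC.
0x8847EDDC = 2286415324.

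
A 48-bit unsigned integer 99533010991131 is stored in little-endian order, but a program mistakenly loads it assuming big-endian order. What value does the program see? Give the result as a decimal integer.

99533010991131 in 48-bit hexadecimal is 0x5A8655C3781B.
Stored little-endian, the bytes at ascending addresses are 1B 78 C3 55 86 5A.
Read back as big-endian, the last byte is least significant, giving 0x1B78C355865A.
0x1B78C355865A = 30205487187546.

30205487187546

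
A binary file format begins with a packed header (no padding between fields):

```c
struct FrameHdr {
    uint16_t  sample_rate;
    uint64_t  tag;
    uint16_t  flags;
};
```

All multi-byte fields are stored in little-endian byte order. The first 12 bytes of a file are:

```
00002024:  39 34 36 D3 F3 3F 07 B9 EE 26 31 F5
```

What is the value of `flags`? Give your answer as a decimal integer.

62769

`flags` follows `sample_rate` (2 B), `tag` (8 B), so it starts at offset 2 + 8 = 10 and occupies 2 bytes.
Bytes at offsets 10..11: 31 F5.
Little-endian stores the least-significant byte at the lowest address.
Reassemble most-significant byte first: F5 31 → 0xF531.
0xF531 = 62769.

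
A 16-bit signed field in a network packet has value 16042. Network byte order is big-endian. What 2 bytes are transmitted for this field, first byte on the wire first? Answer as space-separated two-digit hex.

16042 in hexadecimal, padded to 16 bits, is 0x3EAA.
Split into bytes (most-significant first): 3E AA.
In big-endian order the high byte comes first in memory.
So the memory order matches the most-significant-first order: 3E AA.

3E AA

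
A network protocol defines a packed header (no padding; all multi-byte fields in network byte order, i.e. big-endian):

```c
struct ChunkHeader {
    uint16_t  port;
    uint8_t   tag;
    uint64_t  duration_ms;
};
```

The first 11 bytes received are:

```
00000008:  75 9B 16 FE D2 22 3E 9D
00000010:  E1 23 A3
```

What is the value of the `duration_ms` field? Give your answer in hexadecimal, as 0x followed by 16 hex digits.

0xFED2223E9DE123A3

`duration_ms` follows `port` (2 B), `tag` (1 B), so it starts at offset 2 + 1 = 3 and occupies 8 bytes.
Bytes at offsets 3..10: FE D2 22 3E 9D E1 23 A3.
In big-endian order the high byte comes first in memory.
The bytes are already most-significant first: 0xFED2223E9DE123A3.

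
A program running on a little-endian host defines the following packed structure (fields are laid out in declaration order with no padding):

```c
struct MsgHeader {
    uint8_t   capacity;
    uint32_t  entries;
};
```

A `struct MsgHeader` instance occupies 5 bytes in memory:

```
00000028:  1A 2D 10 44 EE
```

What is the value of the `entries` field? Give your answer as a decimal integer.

`entries` follows `capacity` (1 byte), so it starts at byte offset 1 and occupies 4 bytes.
Bytes at offsets 1..4: 2D 10 44 EE.
Little-endian stores the least-significant byte at the lowest address.
Reassemble most-significant byte first: EE 44 10 2D → 0xEE44102D.
0xEE44102D = 3997437997.

3997437997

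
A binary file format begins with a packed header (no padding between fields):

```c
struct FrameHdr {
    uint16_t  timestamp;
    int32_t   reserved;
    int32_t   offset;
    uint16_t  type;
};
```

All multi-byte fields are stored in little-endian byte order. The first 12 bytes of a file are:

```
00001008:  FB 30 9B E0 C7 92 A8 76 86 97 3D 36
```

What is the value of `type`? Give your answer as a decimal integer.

`type` follows `timestamp` (2 B), `reserved` (4 B), `offset` (4 B), so it starts at offset 2 + 4 + 4 = 10 and occupies 2 bytes.
Bytes at offsets 10..11: 3D 36.
Little-endian stores the least-significant byte at the lowest address.
Reassemble most-significant byte first: 36 3D → 0x363D.
0x363D = 13885.

13885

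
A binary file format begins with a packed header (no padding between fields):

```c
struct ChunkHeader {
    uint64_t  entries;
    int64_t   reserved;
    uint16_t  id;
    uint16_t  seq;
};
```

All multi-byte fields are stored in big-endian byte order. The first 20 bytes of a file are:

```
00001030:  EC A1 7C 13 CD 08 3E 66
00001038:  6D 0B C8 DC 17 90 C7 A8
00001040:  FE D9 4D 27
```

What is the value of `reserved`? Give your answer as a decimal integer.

7857594822491686824

`reserved` follows `entries` (8 bytes), so it starts at byte offset 8 and occupies 8 bytes.
Bytes at offsets 8..15: 6D 0B C8 DC 17 90 C7 A8.
Big-endian: lowest address holds the most-significant byte.
The bytes are already most-significant first: 0x6D0BC8DC1790C7A8.
0x6D0BC8DC1790C7A8 = 7857594822491686824.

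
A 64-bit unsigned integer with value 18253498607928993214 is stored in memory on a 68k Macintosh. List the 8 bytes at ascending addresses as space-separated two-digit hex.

18253498607928993214 in hexadecimal, padded to 64 bits, is 0xFD517445D1B1E5BE.
Split into bytes (most-significant first): FD 51 74 45 D1 B1 E5 BE.
Big-endian stores the most-significant byte at the lowest address.
So the memory order matches the most-significant-first order: FD 51 74 45 D1 B1 E5 BE.

FD 51 74 45 D1 B1 E5 BE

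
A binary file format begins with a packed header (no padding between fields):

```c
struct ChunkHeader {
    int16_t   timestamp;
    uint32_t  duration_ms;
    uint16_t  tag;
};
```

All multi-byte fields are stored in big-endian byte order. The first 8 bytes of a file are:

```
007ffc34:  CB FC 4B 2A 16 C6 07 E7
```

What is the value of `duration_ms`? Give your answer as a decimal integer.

1261049542

`duration_ms` follows `timestamp` (2 bytes), so it starts at byte offset 2 and occupies 4 bytes.
Bytes at offsets 2..5: 4B 2A 16 C6.
In big-endian order the high byte comes first in memory.
The bytes are already most-significant first: 0x4B2A16C6.
0x4B2A16C6 = 1261049542.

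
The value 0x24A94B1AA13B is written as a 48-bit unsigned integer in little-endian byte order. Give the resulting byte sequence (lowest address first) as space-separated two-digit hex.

3B A1 1A 4B A9 24

Split into bytes (most-significant first): 24 A9 4B 1A A1 3B.
Little-endian stores the least-significant byte at the lowest address.
So at ascending addresses the bytes are 3B A1 1A 4B A9 24.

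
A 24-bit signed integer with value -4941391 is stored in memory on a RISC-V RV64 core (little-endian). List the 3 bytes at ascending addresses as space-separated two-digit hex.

Two's complement of -4941391 in 24 bits: 4941391 = 0x4B664F; invert → 0xB499B0; add 1 → 0xB499B1.
Split into bytes (most-significant first): B4 99 B1.
In little-endian order the low byte comes first in memory.
So at ascending addresses the bytes are B1 99 B4.

B1 99 B4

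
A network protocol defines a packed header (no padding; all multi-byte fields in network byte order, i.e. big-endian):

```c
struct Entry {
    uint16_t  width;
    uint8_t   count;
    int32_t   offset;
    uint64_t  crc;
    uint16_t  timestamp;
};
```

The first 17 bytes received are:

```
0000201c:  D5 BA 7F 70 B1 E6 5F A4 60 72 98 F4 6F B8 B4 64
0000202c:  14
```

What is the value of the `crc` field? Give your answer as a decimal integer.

`crc` follows `width` (2 B), `count` (1 B), `offset` (4 B), so it starts at offset 2 + 1 + 4 = 7 and occupies 8 bytes.
Bytes at offsets 7..14: A4 60 72 98 F4 6F B8 B4.
In big-endian order the high byte comes first in memory.
The bytes are already most-significant first: 0xA4607298F46FB8B4.
0xA4607298F46FB8B4 = 11844593021245962420.

11844593021245962420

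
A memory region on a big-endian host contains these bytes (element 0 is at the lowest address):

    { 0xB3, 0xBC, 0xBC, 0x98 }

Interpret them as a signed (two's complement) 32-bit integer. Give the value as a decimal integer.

In big-endian order the high byte comes first in memory.
The bytes are already most-significant first: 0xB3BCBC98.
Top bit is set, so as a signed 32-bit value this is 0xB3BCBC98 − 2^32 = -1279476584.

-1279476584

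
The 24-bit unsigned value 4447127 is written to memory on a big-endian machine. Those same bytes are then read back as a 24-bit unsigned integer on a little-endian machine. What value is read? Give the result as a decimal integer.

9952067

4447127 in 24-bit hexadecimal is 0x43DB97.
Stored big-endian, the bytes at ascending addresses are 43 DB 97.
Read back as little-endian, the first byte is least significant, giving 0x97DB43.
0x97DB43 = 9952067.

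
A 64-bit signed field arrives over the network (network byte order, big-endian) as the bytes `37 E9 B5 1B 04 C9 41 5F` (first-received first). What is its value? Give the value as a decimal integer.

4028950469308662111

In big-endian order the high byte comes first in memory.
The bytes are already most-significant first: 0x37E9B51B04C9415F.
0x37E9B51B04C9415F = 4028950469308662111.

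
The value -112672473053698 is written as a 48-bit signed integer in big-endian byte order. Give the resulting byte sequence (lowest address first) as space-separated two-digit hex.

99 86 65 44 85 FE

Two's complement of -112672473053698 in 48 bits: 112672473053698 = 0x66799ABB7A02; invert → 0x9986654485FD; add 1 → 0x9986654485FE.
Split into bytes (most-significant first): 99 86 65 44 85 FE.
Big-endian stores the most-significant byte at the lowest address.
So the memory order matches the most-significant-first order: 99 86 65 44 85 FE.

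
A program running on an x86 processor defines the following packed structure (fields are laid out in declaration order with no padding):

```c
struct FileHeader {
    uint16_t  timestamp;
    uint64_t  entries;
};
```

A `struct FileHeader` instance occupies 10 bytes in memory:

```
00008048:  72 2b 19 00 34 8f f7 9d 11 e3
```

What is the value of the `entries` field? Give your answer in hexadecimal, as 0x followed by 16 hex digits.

0xE3119DF78F340019

`entries` follows `timestamp` (2 bytes), so it starts at byte offset 2 and occupies 8 bytes.
Bytes at offsets 2..9: 19 00 34 8F F7 9D 11 E3.
Little-endian stores the least-significant byte at the lowest address.
Reassemble most-significant byte first: E3 11 9D F7 8F 34 00 19 → 0xE3119DF78F340019.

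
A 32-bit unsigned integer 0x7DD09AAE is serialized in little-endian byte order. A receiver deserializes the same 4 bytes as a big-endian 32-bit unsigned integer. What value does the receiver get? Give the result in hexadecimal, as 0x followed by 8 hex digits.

Stored little-endian, the bytes at ascending addresses are AE 9A D0 7D.
Read back as big-endian, the last byte is least significant, giving 0xAE9AD07D.

0xAE9AD07D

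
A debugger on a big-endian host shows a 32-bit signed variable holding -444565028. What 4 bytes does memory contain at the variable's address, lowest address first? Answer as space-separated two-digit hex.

Two's complement of -444565028 in 32 bits: 444565028 = 0x1A7F8624; invert → 0xE58079DB; add 1 → 0xE58079DC.
Split into bytes (most-significant first): E5 80 79 DC.
Big-endian: lowest address holds the most-significant byte.
So the memory order matches the most-significant-first order: E5 80 79 DC.

E5 80 79 DC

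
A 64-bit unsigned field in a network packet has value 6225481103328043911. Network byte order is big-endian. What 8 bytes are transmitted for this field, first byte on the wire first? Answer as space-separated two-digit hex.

56 65 5A 14 57 C6 63 87

6225481103328043911 in hexadecimal, padded to 64 bits, is 0x56655A1457C66387.
Split into bytes (most-significant first): 56 65 5A 14 57 C6 63 87.
In big-endian order the high byte comes first in memory.
So the memory order matches the most-significant-first order: 56 65 5A 14 57 C6 63 87.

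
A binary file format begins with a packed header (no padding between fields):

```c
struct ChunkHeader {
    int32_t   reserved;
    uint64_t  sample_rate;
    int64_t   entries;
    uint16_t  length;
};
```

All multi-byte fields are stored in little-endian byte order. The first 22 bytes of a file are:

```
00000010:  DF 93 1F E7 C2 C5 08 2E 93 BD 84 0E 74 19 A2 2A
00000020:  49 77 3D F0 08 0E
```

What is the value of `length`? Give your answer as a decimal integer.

3592

`length` follows `reserved` (4 B), `sample_rate` (8 B), `entries` (8 B), so it starts at offset 4 + 8 + 8 = 20 and occupies 2 bytes.
Bytes at offsets 20..21: 08 0E.
Little-endian: lowest address holds the least-significant byte.
Reassemble most-significant byte first: 0E 08 → 0x0E08.
0x0E08 = 3592.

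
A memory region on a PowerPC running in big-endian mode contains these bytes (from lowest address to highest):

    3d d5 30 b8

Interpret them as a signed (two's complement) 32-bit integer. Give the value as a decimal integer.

1037381816

In big-endian order the high byte comes first in memory.
The bytes are already most-significant first: 0x3DD530B8.
0x3DD530B8 = 1037381816.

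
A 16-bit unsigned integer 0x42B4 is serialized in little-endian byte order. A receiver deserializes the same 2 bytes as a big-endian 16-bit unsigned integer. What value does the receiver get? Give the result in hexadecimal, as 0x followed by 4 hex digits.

Stored little-endian, the bytes at ascending addresses are B4 42.
Read back as big-endian, the last byte is least significant, giving 0xB442.

0xB442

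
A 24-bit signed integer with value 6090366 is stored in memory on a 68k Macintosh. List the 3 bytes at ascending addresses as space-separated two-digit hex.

5C EE 7E

6090366 in hexadecimal, padded to 24 bits, is 0x5CEE7E.
Split into bytes (most-significant first): 5C EE 7E.
In big-endian order the high byte comes first in memory.
So the memory order matches the most-significant-first order: 5C EE 7E.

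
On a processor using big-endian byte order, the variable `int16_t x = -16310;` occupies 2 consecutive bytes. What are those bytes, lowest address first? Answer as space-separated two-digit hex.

C0 4A

Two's complement of -16310 in 16 bits: 16310 = 0x3FB6; invert → 0xC049; add 1 → 0xC04A.
Split into bytes (most-significant first): C0 4A.
Big-endian stores the most-significant byte at the lowest address.
So the memory order matches the most-significant-first order: C0 4A.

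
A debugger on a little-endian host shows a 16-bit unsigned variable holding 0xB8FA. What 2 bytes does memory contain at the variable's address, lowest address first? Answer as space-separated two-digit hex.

FA B8

Split into bytes (most-significant first): B8 FA.
In little-endian order the low byte comes first in memory.
So at ascending addresses the bytes are FA B8.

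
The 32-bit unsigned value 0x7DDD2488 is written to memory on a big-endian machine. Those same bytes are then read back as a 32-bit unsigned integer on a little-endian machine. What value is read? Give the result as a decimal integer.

2284117373

Stored big-endian, the bytes at ascending addresses are 7D DD 24 88.
Read back as little-endian, the first byte is least significant, giving 0x8824DD7D.
0x8824DD7D = 2284117373.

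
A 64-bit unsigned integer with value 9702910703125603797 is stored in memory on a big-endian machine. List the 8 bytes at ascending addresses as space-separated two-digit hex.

9702910703125603797 in hexadecimal, padded to 64 bits, is 0x86A7A9E0532325D5.
Split into bytes (most-significant first): 86 A7 A9 E0 53 23 25 D5.
Big-endian: lowest address holds the most-significant byte.
So the memory order matches the most-significant-first order: 86 A7 A9 E0 53 23 25 D5.

86 A7 A9 E0 53 23 25 D5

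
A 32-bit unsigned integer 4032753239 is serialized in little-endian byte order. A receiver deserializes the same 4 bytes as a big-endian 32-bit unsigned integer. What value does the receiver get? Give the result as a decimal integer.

4032753239 in 32-bit hexadecimal is 0xF05EEE57.
Stored little-endian, the bytes at ascending addresses are 57 EE 5E F0.
Read back as big-endian, the last byte is least significant, giving 0x57EE5EF0.
0x57EE5EF0 = 1475239664.

1475239664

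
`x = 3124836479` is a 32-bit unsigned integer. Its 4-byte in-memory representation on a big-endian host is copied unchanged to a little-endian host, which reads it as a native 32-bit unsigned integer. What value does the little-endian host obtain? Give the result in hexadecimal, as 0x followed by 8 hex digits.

0x7F3841BA

3124836479 in 32-bit hexadecimal is 0xBA41387F.
Stored big-endian, the bytes at ascending addresses are BA 41 38 7F.
Read back as little-endian, the first byte is least significant, giving 0x7F3841BA.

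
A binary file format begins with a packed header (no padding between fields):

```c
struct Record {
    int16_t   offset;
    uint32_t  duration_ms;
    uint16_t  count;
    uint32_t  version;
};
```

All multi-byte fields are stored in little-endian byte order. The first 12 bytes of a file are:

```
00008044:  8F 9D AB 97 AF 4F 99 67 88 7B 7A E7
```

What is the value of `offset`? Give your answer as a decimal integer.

-25201

`offset` is the first field, at byte offset 0, occupying 2 bytes.
Bytes at offsets 0..1: 8F 9D.
Little-endian stores the least-significant byte at the lowest address.
Reassemble most-significant byte first: 9D 8F → 0x9D8F.
Top bit is set, so as a signed 16-bit value this is 0x9D8F − 2^16 = -25201.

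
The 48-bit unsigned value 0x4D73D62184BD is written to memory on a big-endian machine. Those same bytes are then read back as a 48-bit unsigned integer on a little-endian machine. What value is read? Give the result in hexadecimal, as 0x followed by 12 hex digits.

Stored big-endian, the bytes at ascending addresses are 4D 73 D6 21 84 BD.
Read back as little-endian, the first byte is least significant, giving 0xBD8421D6734D.

0xBD8421D6734D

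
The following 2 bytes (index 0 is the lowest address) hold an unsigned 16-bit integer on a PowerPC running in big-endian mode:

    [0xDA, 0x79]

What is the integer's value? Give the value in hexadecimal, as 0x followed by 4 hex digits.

In big-endian order the high byte comes first in memory.
The bytes are already most-significant first: 0xDA79.

0xDA79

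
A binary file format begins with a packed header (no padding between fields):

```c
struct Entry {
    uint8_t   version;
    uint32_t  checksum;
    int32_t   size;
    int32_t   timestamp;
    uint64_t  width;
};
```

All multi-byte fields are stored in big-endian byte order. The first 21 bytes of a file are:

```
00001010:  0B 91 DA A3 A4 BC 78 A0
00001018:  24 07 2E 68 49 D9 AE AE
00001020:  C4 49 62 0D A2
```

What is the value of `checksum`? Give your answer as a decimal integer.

`checksum` follows `version` (1 byte), so it starts at byte offset 1 and occupies 4 bytes.
Bytes at offsets 1..4: 91 DA A3 A4.
In big-endian order the high byte comes first in memory.
The bytes are already most-significant first: 0x91DAA3A4.
0x91DAA3A4 = 2447025060.

2447025060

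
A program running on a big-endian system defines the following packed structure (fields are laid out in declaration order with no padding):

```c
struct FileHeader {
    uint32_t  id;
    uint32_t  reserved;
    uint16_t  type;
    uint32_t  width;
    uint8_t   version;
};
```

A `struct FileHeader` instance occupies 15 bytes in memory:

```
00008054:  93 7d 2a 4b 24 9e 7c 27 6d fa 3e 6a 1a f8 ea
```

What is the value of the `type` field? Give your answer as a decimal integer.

`type` follows `id` (4 B), `reserved` (4 B), so it starts at offset 4 + 4 = 8 and occupies 2 bytes.
Bytes at offsets 8..9: 6D FA.
Big-endian: lowest address holds the most-significant byte.
The bytes are already most-significant first: 0x6DFA.
0x6DFA = 28154.

28154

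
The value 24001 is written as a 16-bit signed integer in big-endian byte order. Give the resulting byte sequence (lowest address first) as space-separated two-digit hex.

24001 in hexadecimal, padded to 16 bits, is 0x5DC1.
Split into bytes (most-significant first): 5D C1.
Big-endian: lowest address holds the most-significant byte.
So the memory order matches the most-significant-first order: 5D C1.

5D C1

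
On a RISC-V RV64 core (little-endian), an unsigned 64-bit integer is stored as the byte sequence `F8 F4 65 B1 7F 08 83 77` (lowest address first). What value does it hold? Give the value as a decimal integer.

Little-endian stores the least-significant byte at the lowest address.
Reassemble most-significant byte first: 77 83 08 7F B1 65 F4 F8 → 0x7783087FB165F4F8.
0x7783087FB165F4F8 = 8611736256992638200.

8611736256992638200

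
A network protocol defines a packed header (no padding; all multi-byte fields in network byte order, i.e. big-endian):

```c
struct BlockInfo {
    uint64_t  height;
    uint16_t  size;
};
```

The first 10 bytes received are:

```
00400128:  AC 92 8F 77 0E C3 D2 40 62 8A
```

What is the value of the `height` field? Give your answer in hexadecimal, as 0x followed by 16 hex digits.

0xAC928F770EC3D240

`height` is the first field, at byte offset 0, occupying 8 bytes.
Bytes at offsets 0..7: AC 92 8F 77 0E C3 D2 40.
In big-endian order the high byte comes first in memory.
The bytes are already most-significant first: 0xAC928F770EC3D240.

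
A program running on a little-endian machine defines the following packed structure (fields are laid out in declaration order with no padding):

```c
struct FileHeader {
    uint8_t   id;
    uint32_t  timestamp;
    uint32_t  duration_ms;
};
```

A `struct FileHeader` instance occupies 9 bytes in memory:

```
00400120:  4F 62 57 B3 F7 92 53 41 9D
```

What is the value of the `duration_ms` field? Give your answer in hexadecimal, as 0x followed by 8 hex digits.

`duration_ms` follows `id` (1 B), `timestamp` (4 B), so it starts at offset 1 + 4 = 5 and occupies 4 bytes.
Bytes at offsets 5..8: 92 53 41 9D.
Little-endian: lowest address holds the least-significant byte.
Reassemble most-significant byte first: 9D 41 53 92 → 0x9D415392.

0x9D415392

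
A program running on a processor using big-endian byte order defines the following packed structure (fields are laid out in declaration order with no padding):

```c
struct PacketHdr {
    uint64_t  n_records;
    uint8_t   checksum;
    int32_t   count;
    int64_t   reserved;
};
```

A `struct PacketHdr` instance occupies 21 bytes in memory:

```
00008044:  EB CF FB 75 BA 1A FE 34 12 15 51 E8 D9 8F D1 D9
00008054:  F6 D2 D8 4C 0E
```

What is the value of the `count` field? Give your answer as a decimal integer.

`count` follows `n_records` (8 B), `checksum` (1 B), so it starts at offset 8 + 1 = 9 and occupies 4 bytes.
Bytes at offsets 9..12: 15 51 E8 D9.
Big-endian stores the most-significant byte at the lowest address.
The bytes are already most-significant first: 0x1551E8D9.
0x1551E8D9 = 357689561.

357689561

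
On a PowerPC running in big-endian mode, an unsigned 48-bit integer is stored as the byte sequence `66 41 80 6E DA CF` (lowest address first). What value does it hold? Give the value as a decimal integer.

112431513656015

In big-endian order the high byte comes first in memory.
The bytes are already most-significant first: 0x6641806EDACF.
0x6641806EDACF = 112431513656015.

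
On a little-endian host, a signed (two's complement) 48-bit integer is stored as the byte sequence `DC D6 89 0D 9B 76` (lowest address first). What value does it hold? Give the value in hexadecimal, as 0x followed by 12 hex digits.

In little-endian order the low byte comes first in memory.
Reassemble most-significant byte first: 76 9B 0D 89 D6 DC → 0x769B0D89D6DC.

0x769B0D89D6DC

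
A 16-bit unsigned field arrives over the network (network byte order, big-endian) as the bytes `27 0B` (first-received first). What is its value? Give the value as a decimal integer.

Big-endian stores the most-significant byte at the lowest address.
The bytes are already most-significant first: 0x270B.
0x270B = 9995.

9995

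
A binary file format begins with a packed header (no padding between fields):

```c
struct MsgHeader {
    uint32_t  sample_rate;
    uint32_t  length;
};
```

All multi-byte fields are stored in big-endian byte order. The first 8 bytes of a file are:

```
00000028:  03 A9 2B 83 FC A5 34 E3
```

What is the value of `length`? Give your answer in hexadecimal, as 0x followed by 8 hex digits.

`length` follows `sample_rate` (4 bytes), so it starts at byte offset 4 and occupies 4 bytes.
Bytes at offsets 4..7: FC A5 34 E3.
Big-endian: lowest address holds the most-significant byte.
The bytes are already most-significant first: 0xFCA534E3.

0xFCA534E3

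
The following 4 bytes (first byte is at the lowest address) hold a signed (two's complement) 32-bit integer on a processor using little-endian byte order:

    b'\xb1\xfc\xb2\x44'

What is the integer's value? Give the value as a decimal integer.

Little-endian: lowest address holds the least-significant byte.
Reassemble most-significant byte first: 44 B2 FC B1 → 0x44B2FCB1.
0x44B2FCB1 = 1152580785.

1152580785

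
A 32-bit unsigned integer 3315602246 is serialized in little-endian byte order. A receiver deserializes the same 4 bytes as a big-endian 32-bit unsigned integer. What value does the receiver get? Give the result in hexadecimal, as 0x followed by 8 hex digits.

3315602246 in 32-bit hexadecimal is 0xC5A01346.
Stored little-endian, the bytes at ascending addresses are 46 13 A0 C5.
Read back as big-endian, the last byte is least significant, giving 0x4613A0C5.

0x4613A0C5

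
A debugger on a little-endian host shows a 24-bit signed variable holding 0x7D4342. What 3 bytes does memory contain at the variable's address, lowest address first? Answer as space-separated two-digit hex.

Split into bytes (most-significant first): 7D 43 42.
Little-endian: lowest address holds the least-significant byte.
So at ascending addresses the bytes are 42 43 7D.

42 43 7D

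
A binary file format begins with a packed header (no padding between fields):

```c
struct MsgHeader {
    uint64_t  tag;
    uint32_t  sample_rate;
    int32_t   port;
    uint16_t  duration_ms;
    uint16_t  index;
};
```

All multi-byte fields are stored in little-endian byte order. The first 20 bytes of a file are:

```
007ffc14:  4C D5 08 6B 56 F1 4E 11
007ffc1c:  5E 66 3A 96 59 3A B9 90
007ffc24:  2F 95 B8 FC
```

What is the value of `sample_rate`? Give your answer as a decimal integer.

`sample_rate` follows `tag` (8 bytes), so it starts at byte offset 8 and occupies 4 bytes.
Bytes at offsets 8..11: 5E 66 3A 96.
Little-endian: lowest address holds the least-significant byte.
Reassemble most-significant byte first: 96 3A 66 5E → 0x963A665E.
0x963A665E = 2520409694.

2520409694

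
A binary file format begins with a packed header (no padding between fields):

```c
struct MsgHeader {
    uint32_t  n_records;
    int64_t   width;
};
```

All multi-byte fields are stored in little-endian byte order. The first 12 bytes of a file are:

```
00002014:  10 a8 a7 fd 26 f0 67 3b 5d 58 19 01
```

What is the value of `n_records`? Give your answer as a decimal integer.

4255623184

`n_records` is the first field, at byte offset 0, occupying 4 bytes.
Bytes at offsets 0..3: 10 A8 A7 FD.
Little-endian stores the least-significant byte at the lowest address.
Reassemble most-significant byte first: FD A7 A8 10 → 0xFDA7A810.
0xFDA7A810 = 4255623184.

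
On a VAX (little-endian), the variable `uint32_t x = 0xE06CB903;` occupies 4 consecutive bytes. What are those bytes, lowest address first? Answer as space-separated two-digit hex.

03 B9 6C E0

Split into bytes (most-significant first): E0 6C B9 03.
Little-endian stores the least-significant byte at the lowest address.
So at ascending addresses the bytes are 03 B9 6C E0.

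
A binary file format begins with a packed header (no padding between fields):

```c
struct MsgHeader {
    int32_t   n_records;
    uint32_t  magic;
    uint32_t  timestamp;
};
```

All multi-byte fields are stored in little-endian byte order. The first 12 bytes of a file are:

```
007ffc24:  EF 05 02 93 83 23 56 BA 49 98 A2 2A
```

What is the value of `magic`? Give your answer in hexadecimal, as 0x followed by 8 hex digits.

`magic` follows `n_records` (4 bytes), so it starts at byte offset 4 and occupies 4 bytes.
Bytes at offsets 4..7: 83 23 56 BA.
In little-endian order the low byte comes first in memory.
Reassemble most-significant byte first: BA 56 23 83 → 0xBA562383.

0xBA562383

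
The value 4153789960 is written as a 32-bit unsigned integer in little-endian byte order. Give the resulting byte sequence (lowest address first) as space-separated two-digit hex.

4153789960 in hexadecimal, padded to 32 bits, is 0xF795CE08.
Split into bytes (most-significant first): F7 95 CE 08.
Little-endian: lowest address holds the least-significant byte.
So at ascending addresses the bytes are 08 CE 95 F7.

08 CE 95 F7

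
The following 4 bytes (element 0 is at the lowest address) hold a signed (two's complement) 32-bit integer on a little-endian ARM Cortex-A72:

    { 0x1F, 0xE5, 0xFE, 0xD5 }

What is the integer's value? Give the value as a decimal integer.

Little-endian stores the least-significant byte at the lowest address.
Reassemble most-significant byte first: D5 FE E5 1F → 0xD5FEE51F.
Top bit is set, so as a signed 32-bit value this is 0xD5FEE51F − 2^32 = -704715489.

-704715489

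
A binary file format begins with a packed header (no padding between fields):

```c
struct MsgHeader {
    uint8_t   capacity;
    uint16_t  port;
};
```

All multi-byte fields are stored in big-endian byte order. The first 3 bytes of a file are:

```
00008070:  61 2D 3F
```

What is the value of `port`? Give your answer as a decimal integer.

`port` follows `capacity` (1 byte), so it starts at byte offset 1 and occupies 2 bytes.
Bytes at offsets 1..2: 2D 3F.
Big-endian: lowest address holds the most-significant byte.
The bytes are already most-significant first: 0x2D3F.
0x2D3F = 11583.

11583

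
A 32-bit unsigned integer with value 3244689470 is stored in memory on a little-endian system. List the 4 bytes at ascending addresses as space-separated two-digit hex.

3244689470 in hexadecimal, padded to 32 bits, is 0xC166083E.
Split into bytes (most-significant first): C1 66 08 3E.
Little-endian: lowest address holds the least-significant byte.
So at ascending addresses the bytes are 3E 08 66 C1.

3E 08 66 C1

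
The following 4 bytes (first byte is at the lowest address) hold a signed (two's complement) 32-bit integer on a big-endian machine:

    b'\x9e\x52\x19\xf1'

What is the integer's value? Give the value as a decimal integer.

-1638786575

Big-endian stores the most-significant byte at the lowest address.
The bytes are already most-significant first: 0x9E5219F1.
Top bit is set, so as a signed 32-bit value this is 0x9E5219F1 − 2^32 = -1638786575.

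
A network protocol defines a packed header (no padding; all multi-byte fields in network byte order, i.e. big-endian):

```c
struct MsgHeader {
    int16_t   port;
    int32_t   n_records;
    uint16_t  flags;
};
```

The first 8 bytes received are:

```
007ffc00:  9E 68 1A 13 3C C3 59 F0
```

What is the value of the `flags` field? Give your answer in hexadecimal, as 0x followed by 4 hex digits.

0x59F0

`flags` follows `port` (2 B), `n_records` (4 B), so it starts at offset 2 + 4 = 6 and occupies 2 bytes.
Bytes at offsets 6..7: 59 F0.
Big-endian stores the most-significant byte at the lowest address.
The bytes are already most-significant first: 0x59F0.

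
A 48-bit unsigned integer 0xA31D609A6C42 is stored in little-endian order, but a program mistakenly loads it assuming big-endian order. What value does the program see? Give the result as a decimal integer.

Stored little-endian, the bytes at ascending addresses are 42 6C 9A 60 1D A3.
Read back as big-endian, the last byte is least significant, giving 0x426C9A601DA3.
0x426C9A601DA3 = 73034213891491.

73034213891491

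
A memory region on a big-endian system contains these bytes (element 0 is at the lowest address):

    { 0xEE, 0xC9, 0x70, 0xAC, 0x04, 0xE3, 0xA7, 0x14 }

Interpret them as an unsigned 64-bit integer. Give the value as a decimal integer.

In big-endian order the high byte comes first in memory.
The bytes are already most-significant first: 0xEEC970AC04E3A714.
0xEEC970AC04E3A714 = 17206407735464404756.

17206407735464404756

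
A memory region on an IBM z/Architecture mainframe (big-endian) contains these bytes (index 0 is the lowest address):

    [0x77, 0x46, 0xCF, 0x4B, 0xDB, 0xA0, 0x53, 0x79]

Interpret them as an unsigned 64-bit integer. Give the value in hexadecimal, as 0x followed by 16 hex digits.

0x7746CF4BDBA05379

Big-endian stores the most-significant byte at the lowest address.
The bytes are already most-significant first: 0x7746CF4BDBA05379.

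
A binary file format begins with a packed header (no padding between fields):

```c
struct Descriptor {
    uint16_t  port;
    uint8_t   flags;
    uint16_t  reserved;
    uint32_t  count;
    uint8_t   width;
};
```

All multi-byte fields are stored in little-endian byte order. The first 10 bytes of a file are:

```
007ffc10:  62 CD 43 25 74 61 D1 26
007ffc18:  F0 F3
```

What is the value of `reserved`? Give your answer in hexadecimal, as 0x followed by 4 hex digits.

0x7425

`reserved` follows `port` (2 B), `flags` (1 B), so it starts at offset 2 + 1 = 3 and occupies 2 bytes.
Bytes at offsets 3..4: 25 74.
Little-endian: lowest address holds the least-significant byte.
Reassemble most-significant byte first: 74 25 → 0x7425.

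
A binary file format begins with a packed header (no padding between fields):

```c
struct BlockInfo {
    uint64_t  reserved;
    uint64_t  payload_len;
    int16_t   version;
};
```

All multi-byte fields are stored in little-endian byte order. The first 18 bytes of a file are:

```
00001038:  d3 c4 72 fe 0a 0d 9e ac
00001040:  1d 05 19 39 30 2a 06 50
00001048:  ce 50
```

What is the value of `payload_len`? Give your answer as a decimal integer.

`payload_len` follows `reserved` (8 bytes), so it starts at byte offset 8 and occupies 8 bytes.
Bytes at offsets 8..15: 1D 05 19 39 30 2A 06 50.
Little-endian stores the least-significant byte at the lowest address.
Reassemble most-significant byte first: 50 06 2A 30 39 19 05 1D → 0x50062A303919051D.
0x50062A303919051D = 5766342759499236637.

5766342759499236637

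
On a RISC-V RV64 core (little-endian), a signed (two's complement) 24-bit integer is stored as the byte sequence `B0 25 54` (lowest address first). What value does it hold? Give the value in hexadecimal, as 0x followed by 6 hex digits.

In little-endian order the low byte comes first in memory.
Reassemble most-significant byte first: 54 25 B0 → 0x5425B0.

0x5425B0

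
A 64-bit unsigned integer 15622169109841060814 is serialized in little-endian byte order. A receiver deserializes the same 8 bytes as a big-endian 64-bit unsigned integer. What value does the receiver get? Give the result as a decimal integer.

14853760101169810904

15622169109841060814 in 64-bit hexadecimal is 0xD8CD18091D2823CE.
Stored little-endian, the bytes at ascending addresses are CE 23 28 1D 09 18 CD D8.
Read back as big-endian, the last byte is least significant, giving 0xCE23281D0918CDD8.
0xCE23281D0918CDD8 = 14853760101169810904.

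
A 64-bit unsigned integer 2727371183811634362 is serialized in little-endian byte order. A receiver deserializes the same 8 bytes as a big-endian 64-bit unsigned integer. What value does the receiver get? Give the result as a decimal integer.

13449079126792198437

2727371183811634362 in 64-bit hexadecimal is 0x25D991A435BAA4BA.
Stored little-endian, the bytes at ascending addresses are BA A4 BA 35 A4 91 D9 25.
Read back as big-endian, the last byte is least significant, giving 0xBAA4BA35A491D925.
0xBAA4BA35A491D925 = 13449079126792198437.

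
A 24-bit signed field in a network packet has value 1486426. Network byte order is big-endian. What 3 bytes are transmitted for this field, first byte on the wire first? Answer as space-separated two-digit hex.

16 AE 5A

1486426 in hexadecimal, padded to 24 bits, is 0x16AE5A.
Split into bytes (most-significant first): 16 AE 5A.
Big-endian: lowest address holds the most-significant byte.
So the memory order matches the most-significant-first order: 16 AE 5A.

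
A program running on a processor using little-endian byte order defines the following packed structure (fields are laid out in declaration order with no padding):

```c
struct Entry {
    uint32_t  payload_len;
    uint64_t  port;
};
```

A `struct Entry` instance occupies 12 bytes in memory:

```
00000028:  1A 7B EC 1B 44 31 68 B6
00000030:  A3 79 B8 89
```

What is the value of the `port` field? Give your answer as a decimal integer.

9923815522957799748

`port` follows `payload_len` (4 bytes), so it starts at byte offset 4 and occupies 8 bytes.
Bytes at offsets 4..11: 44 31 68 B6 A3 79 B8 89.
Little-endian stores the least-significant byte at the lowest address.
Reassemble most-significant byte first: 89 B8 79 A3 B6 68 31 44 → 0x89B879A3B6683144.
0x89B879A3B6683144 = 9923815522957799748.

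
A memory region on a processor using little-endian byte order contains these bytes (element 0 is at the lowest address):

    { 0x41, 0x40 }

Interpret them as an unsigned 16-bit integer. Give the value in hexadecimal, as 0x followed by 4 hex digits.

0x4041

Little-endian: lowest address holds the least-significant byte.
Reassemble most-significant byte first: 40 41 → 0x4041.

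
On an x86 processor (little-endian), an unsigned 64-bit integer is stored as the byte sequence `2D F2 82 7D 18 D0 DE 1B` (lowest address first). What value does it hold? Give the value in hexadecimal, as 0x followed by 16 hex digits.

0x1BDED0187D82F22D

Little-endian stores the least-significant byte at the lowest address.
Reassemble most-significant byte first: 1B DE D0 18 7D 82 F2 2D → 0x1BDED0187D82F22D.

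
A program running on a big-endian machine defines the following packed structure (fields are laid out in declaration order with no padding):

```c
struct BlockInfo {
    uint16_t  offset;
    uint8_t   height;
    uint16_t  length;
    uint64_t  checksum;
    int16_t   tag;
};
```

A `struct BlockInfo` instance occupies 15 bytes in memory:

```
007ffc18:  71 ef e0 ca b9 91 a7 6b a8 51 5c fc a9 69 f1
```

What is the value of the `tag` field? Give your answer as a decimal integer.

27121

`tag` follows `offset` (2 B), `height` (1 B), `length` (2 B), `checksum` (8 B), so it starts at offset 2 + 1 + 2 + 8 = 13 and occupies 2 bytes.
Bytes at offsets 13..14: 69 F1.
Big-endian: lowest address holds the most-significant byte.
The bytes are already most-significant first: 0x69F1.
0x69F1 = 27121.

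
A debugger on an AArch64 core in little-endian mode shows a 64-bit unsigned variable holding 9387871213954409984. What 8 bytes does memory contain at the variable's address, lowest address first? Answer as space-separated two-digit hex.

9387871213954409984 in hexadecimal, padded to 64 bits, is 0x82486B2148DE2600.
Split into bytes (most-significant first): 82 48 6B 21 48 DE 26 00.
Little-endian stores the least-significant byte at the lowest address.
So at ascending addresses the bytes are 00 26 DE 48 21 6B 48 82.

00 26 DE 48 21 6B 48 82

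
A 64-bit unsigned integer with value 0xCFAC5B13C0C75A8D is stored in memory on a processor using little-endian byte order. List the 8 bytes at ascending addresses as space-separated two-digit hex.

Split into bytes (most-significant first): CF AC 5B 13 C0 C7 5A 8D.
Little-endian: lowest address holds the least-significant byte.
So at ascending addresses the bytes are 8D 5A C7 C0 13 5B AC CF.

8D 5A C7 C0 13 5B AC CF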